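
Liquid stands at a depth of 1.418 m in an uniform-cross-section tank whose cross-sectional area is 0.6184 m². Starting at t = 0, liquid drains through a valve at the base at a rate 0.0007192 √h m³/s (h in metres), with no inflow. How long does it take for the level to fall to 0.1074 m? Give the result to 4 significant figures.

1484 s

With no inflow, A dh/dt = −0.0007192 √h.
∫ h^(−1/2) dh = −(0.0007192/A) ∫ dt, giving 2√h = 2√h₀ − (0.0007192/A) t.
t = 2A(√h₀ − √h)/0.0007192 = 2·0.6184·(√1.418 − √0.1074)/0.0007192
  = 1.23680 × (1.19080 − 0.327719) / 0.0007192 = 1484.23 s.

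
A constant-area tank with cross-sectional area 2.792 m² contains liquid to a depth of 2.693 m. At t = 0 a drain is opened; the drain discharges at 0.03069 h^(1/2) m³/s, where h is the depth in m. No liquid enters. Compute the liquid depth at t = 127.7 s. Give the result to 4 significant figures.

0.8821 m

Unsteady balance on liquid volume: A dh/dt = −0.03069 √h.
This is separable: 2 d(√h)/dt = −0.03069/A, so √h = √h₀ − (0.03069/(2A)) t.
√h = √2.693 − 0.03069·127.7/(2·2.792) = 1.64104 − 0.701847 = 0.939189.
h = 0.939189² = 0.882077 m.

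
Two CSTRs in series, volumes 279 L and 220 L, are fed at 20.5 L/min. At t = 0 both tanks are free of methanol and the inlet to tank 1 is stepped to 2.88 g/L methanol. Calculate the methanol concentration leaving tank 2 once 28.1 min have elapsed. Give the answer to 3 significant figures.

1.94 g/L

Each tank obeys Vᵢ dCᵢ/dt = Q(Cᵢ₋₁ − Cᵢ), so τᵢ = Vᵢ/Q.
τ₁ = 279/20.5 = 13.610 min; τ₂ = 220/20.5 = 10.732 min.
Tank 1: C₁ = C_in(1 − e^(−t/τ₁)). Tank 2 (τ₁ ≠ τ₂): C₂ = C_in[1 − (τ₁ e^(−t/τ₁) − τ₂ e^(−t/τ₂))/(τ₁ − τ₂)].
At t = 28.1: e^(−t/τ₁) = 0.12686, e^(−t/τ₂) = 0.072919.
C₂ = 2.88·[1 − (13.610·0.12686 − 10.732·0.072919)/(2.8780)] = 2.88·0.67202 = 1.9354 g/L.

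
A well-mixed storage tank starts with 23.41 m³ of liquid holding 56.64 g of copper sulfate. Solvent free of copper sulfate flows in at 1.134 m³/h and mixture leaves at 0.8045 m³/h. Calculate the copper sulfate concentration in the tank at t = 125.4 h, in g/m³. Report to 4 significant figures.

Let m(t) be the amount of copper sulfate. Volume: V(t) = V₀ + (Q_in − Q_out) t = 23.41 + 0.329500 t; V(125.4) = 64.7293 m³.
Species balance (pure solvent in): dm/dt = −Q_out · m/V(t).
Separate: dm/m = −Q_out dt/V(t) ⇒ ln(m/m₀) = −(Q_out/(Q_in−Q_out)) ln(V/V₀).
m = m₀ (V₀/V)^(Q_out/(Q_in−Q_out)) = 56.64 × (23.41/64.7293)^(2.44158) = 4.72802 g.
C = m/V = 4.72802/64.7293 = 0.0730430 g/m³.

0.07304 g/m³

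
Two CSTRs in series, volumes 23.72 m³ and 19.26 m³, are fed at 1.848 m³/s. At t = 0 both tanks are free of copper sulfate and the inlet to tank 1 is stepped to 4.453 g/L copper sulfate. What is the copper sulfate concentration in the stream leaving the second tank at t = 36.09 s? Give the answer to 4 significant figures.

Time constants: τᵢ = Vᵢ/Q for each well-mixed tank.
τ₁ = 23.72/1.848 = 12.8355 s; τ₂ = 19.26/1.848 = 10.4221 s.
Tank 1: C₁ = C_in(1 − e^(−t/τ₁)). Tank 2 (τ₁ ≠ τ₂): C₂ = C_in[1 − (τ₁ e^(−t/τ₁) − τ₂ e^(−t/τ₂))/(τ₁ − τ₂)].
At t = 36.09: e^(−t/τ₁) = 0.0601007, e^(−t/τ₂) = 0.0313406.
C₂ = 4.453·[1 − (12.8355·0.0601007 − 10.4221·0.0313406)/(2.41342)] = 4.453·0.815702 = 3.63232 g/L.

3.632 g/L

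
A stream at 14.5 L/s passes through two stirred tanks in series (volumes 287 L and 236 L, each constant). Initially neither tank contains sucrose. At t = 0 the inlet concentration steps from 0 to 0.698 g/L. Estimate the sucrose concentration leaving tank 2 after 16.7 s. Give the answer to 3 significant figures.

Time constants: τᵢ = Vᵢ/Q for each well-mixed tank.
τ₁ = 287/14.5 = 19.793 s; τ₂ = 236/14.5 = 16.276 s.
Tank 1: C₁ = C_in(1 − e^(−t/τ₁)). Tank 2 (τ₁ ≠ τ₂): C₂ = C_in[1 − (τ₁ e^(−t/τ₁) − τ₂ e^(−t/τ₂))/(τ₁ − τ₂)].
At t = 16.7: e^(−t/τ₁) = 0.43010, e^(−t/τ₂) = 0.35842.
C₂ = 0.698·[1 − (19.793·0.43010 − 16.276·0.35842)/(3.5172)] = 0.698·0.23817 = 0.16624 g/L.

0.166 g/L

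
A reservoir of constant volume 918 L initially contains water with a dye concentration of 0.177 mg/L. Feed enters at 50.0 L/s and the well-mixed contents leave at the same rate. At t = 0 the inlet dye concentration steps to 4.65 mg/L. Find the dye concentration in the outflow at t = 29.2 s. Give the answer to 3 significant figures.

3.74 mg/L

Species balance on the tank: V dC/dt = Q(C_in − C).
So dC/dt = (C_in − C)/τ with τ = V/Q = 918/50.0 = 18.360 s.
This is linear first-order; C(t) = C_in + (C₀ − C_in) e^(−t/τ).
C(29.2) = 4.65 + (0.177 − 4.65)·e^(−29.2/18.360) = 4.65 + (-4.4730)·0.20384 = 3.7382 mg/L.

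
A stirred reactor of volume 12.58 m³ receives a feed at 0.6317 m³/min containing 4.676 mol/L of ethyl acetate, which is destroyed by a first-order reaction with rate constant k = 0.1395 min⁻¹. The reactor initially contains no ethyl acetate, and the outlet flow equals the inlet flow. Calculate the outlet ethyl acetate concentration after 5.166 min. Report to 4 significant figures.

Species balance: V dC/dt = Q C_in − Q C − k V C.
This is linear with rate a = Q/V + k = 0.189715 min⁻¹.
C_ss = Q C_in/(Q + kV) = 1.23767 mol/L; C(t) = C_ss + (C₀ − C_ss) e^(−a t).
C(5.166) = 1.23767 + (-1.23767)·e^(−0.189715·5.166) = 1.23767 + (-1.23767)·0.375286 = 0.773188 mol/L.

0.7732 mol/L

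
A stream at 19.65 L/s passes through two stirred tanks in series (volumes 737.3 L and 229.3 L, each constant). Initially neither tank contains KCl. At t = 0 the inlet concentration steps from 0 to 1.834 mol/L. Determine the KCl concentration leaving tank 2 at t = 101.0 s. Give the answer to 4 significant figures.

Each tank obeys Vᵢ dCᵢ/dt = Q(Cᵢ₋₁ − Cᵢ), so τᵢ = Vᵢ/Q.
τ₁ = 737.3/19.65 = 37.5216 s; τ₂ = 229.3/19.65 = 11.6692 s.
Solving the cascade with C₁(0)=C₂(0)=0 gives C₂(t) = C_in[1 − (τ₁ e^(−t/τ₁) − τ₂ e^(−t/τ₂))/(τ₁ − τ₂)].
At t = 101.0: e^(−t/τ₁) = 0.0677602, e^(−t/τ₂) = 0.000174209.
C₂ = 1.834·[1 − (37.5216·0.0677602 − 11.6692·0.000174209)/(25.8524)] = 1.834·0.901733 = 1.65378 mol/L.

1.654 mol/L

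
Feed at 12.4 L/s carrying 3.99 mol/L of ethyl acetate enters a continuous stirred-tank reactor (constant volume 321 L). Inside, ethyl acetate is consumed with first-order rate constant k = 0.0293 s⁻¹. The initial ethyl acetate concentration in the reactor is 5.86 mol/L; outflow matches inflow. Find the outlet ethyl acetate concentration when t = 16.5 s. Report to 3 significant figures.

3.44 mol/L

Species balance: V dC/dt = Q C_in − Q C − k V C.
dC/dt = (Q/V) C_in − (Q/V + k) C; effective rate a = Q/V + k = 0.038629 + 0.0293 = 0.067929 s⁻¹.
C_ss = Q C_in/(Q + kV) = 2.2690 mol/L; C(t) = C_ss + (C₀ − C_ss) e^(−a t).
C(16.5) = 2.2690 + (3.5910)·e^(−0.067929·16.5) = 2.2690 + (3.5910)·0.32601 = 3.4397 mol/L.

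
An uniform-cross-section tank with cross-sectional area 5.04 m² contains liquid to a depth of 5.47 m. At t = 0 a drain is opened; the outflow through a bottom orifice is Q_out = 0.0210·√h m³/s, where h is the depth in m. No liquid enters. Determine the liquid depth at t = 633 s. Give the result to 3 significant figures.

1.04 m

A dh/dt = −Q_out = −0.0210 √h.
Separate and integrate: 2(√h − √h₀) = −(0.0210/A) t.
√h = √5.47 − 0.0210·633/(2·5.04) = 2.3388 − 1.3188 = 1.0201.
h = 1.0201² = 1.0405 m.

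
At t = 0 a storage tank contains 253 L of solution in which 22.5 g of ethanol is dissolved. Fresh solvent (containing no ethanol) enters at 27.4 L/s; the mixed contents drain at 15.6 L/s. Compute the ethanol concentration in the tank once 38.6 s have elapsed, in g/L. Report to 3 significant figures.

0.00814 g/L

Total volume: dV/dt = Q_in − Q_out = 11.800 L/s, so V(t) = 253 + 11.800 t and V(38.6) = 708.48 L.
Solute balance: dm/dt = 0 − Q_out C = −Q_out m/V(t).
dm/m = −Q_out dt/(V₀ + 11.800 t); integrating gives ln(m/m₀) = −(Q_out/(Q_in−Q_out)) ln(V/V₀).
m = m₀ (V₀/V)^(Q_out/(Q_in−Q_out)) = 22.5 × (253/708.48)^(1.3220) = 5.7671 g.
C = m/V = 5.7671/708.48 = 0.0081401 g/L.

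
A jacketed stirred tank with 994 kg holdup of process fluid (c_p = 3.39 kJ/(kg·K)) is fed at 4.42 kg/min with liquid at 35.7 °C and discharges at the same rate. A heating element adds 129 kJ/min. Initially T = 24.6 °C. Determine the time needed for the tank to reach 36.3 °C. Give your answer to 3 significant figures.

203 min

M c_p dT/dt = ṁ c_p (T_in − T) + Q̇.
τ = M/ṁ = 224.89 min; T_ss = T_in + Q̇/(ṁ c_p) = 44.309 °C.
T(t) = T_ss + (T₀ − T_ss) e^(−t/τ). Set T = 36.3:
e^(−t/τ) = (36.3 − 44.309)/(24.6 − 44.309) = 0.40637
t = −224.89 · ln(0.40637) = 202.51 min.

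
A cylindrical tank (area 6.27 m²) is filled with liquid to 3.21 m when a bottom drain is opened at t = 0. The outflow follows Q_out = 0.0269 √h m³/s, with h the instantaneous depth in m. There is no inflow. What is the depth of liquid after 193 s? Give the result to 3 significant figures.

With no inflow, A dh/dt = −0.0269 √h.
Separate and integrate: 2(√h − √h₀) = −(0.0269/A) t.
√h = √3.21 − 0.0269·193/(2·6.27) = 1.7916 − 0.41401 = 1.3776.
h = 1.3776² = 1.8979 m.

1.90 m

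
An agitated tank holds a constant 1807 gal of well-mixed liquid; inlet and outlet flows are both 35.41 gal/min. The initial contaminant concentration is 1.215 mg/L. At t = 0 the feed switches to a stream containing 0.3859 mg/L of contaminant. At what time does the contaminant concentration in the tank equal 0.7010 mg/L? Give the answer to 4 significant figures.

49.37 min

Species balance: V dC/dt = Q(C_in − C) ⇒ τ = V/Q = 51.0308 min.
C(t) = C_in + (C₀ − C_in) e^(−t/τ). Set C = 0.7010 and solve for t:
e^(−t/τ) = (C − C_in)/(C₀ − C_in) = (0.7010 − 0.3859)/(1.215 − 0.3859) = 0.380051
t = −τ ln(…) = 51.0308 × 0.967451 = 49.3698 min.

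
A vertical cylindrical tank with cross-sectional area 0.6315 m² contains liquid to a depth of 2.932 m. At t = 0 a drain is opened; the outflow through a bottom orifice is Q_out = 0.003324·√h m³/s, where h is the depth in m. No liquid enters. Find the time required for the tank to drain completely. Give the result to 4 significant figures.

Volume balance on the tank: A dh/dt = −0.003324 √h.
∫ h^(−1/2) dh = −(0.003324/A) ∫ dt, giving 2√h = 2√h₀ − (0.003324/A) t.
Set h = 0: 2√h₀ = (0.003324/A) t_empty ⇒ t_empty = 2A√h₀/0.003324.
t_empty = 2·0.6315·√2.932/0.003324 = 1.26300·1.71231/0.003324 = 650.615 s.

650.6 s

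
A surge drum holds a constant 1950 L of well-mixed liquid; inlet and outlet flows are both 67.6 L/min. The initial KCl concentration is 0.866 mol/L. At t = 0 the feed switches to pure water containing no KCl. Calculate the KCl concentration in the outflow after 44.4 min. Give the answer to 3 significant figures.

Species balance on the tank: V dC/dt = Q(C_in − C).
So dC/dt = (C_in − C)/τ with τ = V/Q = 1950/67.6 = 28.846 min.
Solution: C(t) = C_in + (C₀ − C_in) e^(−t/τ).
C(44.4) = 0 + (0.866 − 0)·e^(−44.4/28.846) = 0 + (0.86600)·0.21455 = 0.18580 mol/L.

0.186 mol/L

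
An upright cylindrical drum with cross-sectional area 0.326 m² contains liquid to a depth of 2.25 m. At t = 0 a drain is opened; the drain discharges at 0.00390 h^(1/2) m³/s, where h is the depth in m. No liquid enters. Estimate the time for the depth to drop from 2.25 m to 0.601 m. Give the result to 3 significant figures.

With no inflow, A dh/dt = −0.00390 √h.
∫ h^(−1/2) dh = −(0.00390/A) ∫ dt, giving 2√h = 2√h₀ − (0.00390/A) t.
t = 2A(√h₀ − √h)/0.00390 = 2·0.326·(√2.25 − √0.601)/0.00390
  = 0.65200 × (1.5000 − 0.77524) / 0.00390 = 121.16 s.

121 s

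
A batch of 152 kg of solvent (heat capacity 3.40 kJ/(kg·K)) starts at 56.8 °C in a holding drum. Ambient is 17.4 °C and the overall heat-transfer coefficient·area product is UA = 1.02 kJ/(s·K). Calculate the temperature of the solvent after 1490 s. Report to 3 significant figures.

M c_p dT/dt = −UA(T − T_amb).
dT/dt = (T_ss − T)/τ with T_ss = T_amb = 17.400 °C, τ = M c_p/UA = 152·3.40/1.02 = 506.67 s.
T approaches T_ss exponentially: T(t) = T_ss + (T₀ − T_ss) e^(−t/τ).
T(1490) = 17.400 + (39.400)·0.052824 = 19.481 °C.

19.5 °C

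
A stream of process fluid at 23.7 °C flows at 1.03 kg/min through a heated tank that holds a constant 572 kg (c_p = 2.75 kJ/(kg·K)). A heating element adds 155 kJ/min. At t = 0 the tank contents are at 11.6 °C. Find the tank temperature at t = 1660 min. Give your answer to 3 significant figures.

75.1 °C

Unsteady energy balance on the tank contents: M c_p dT/dt = ṁ c_p (T_in − T) + 155.
Rearrange: dT/dt = (T_ss − T)/τ with τ = M/ṁ = 555.34 min and T_ss = T_in + Q̇/(ṁ c_p) = 78.422 °C.
This is linear first-order; T(t) = T_ss + (T₀ − T_ss) e^(−t/τ).
T(1660) = 78.422 + (-66.822)·e^(−1660/555.34) = 78.422 + (-66.822)·0.050330 = 75.059 °C.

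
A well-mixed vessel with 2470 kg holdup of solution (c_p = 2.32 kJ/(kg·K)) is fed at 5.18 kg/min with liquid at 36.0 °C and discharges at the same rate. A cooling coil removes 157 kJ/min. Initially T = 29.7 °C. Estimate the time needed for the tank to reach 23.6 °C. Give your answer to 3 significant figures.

Heat balance on the well-mixed liquid: M c_p dT/dt = ṁ c_p (T_in − T) − 157.
τ = M/ṁ = 476.83 min; T_ss = T_in − Q̇/(ṁ c_p) = 22.936 °C.
T(t) = T_ss + (T₀ − T_ss) e^(−t/τ). Set T = 23.6:
e^(−t/τ) = (23.6 − 22.936)/(29.7 − 22.936) = 0.098190
t = −476.83 · ln(0.098190) = 1106.7 min.

1110 min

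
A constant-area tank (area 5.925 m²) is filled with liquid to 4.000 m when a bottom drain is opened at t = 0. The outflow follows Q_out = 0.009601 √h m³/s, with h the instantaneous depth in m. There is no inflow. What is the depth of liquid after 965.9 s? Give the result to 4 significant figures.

Volume balance on the tank: A dh/dt = −0.009601 √h.
This is separable: 2 d(√h)/dt = −0.009601/A, so √h = √h₀ − (0.009601/(2A)) t.
√h = √4.000 − 0.009601·965.9/(2·5.925) = 2.00000 − 0.782583 = 1.21742.
h = 1.21742² = 1.48210 m.

1.482 m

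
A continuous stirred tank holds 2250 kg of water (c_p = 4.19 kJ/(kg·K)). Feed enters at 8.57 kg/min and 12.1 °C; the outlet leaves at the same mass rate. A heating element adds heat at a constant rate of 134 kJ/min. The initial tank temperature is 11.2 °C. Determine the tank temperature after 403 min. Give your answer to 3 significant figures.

14.8 °C

M c_p dT/dt = ṁ c_p (T_in − T) + Q̇.
τ = M/ṁ = 262.54 min; T_ss = T_in + Q̇/(ṁ c_p) = 12.1 + 134/(8.57·4.19) = 15.832 °C.
Solution: T(t) = T_ss + (T₀ − T_ss) e^(−t/τ).
T(403) = 15.832 + (-4.6317)·e^(−403/262.54) = 15.832 + (-4.6317)·0.21546 = 14.834 °C.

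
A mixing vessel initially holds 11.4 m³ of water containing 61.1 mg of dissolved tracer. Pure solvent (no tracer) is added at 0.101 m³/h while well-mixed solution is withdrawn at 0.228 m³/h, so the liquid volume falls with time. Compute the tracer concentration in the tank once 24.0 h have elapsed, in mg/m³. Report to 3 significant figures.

Total volume: dV/dt = Q_in − Q_out = -0.12700 m³/h, so V(t) = 11.4 − 0.12700 t and V(24.0) = 8.3520 m³.
Solute balance: dm/dt = 0 − Q_out C = −Q_out m/V(t).
Separate: dm/m = −Q_out dt/V(t) ⇒ ln(m/m₀) = −(Q_out/(Q_in−Q_out)) ln(V/V₀).
m = m₀ (V₀/V)^(Q_out/(Q_in−Q_out)) = 61.1 × (11.4/8.3520)^(-1.7953) = 34.952 mg.
C = m/V = 34.952/8.3520 = 4.1849 mg/m³.

4.18 mg/m³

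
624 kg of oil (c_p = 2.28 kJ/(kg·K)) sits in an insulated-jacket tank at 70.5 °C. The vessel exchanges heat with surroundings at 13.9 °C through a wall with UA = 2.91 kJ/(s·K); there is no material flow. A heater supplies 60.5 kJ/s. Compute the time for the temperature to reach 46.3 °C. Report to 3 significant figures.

551 s

M c_p dT/dt = −UA(T − T_amb) + Q̇.
τ = M c_p/UA = 488.91 s; T_ss = T_amb + Q̇/UA = 13.9 + 60.5/2.91 = 34.690 °C.
T(t) = T_ss + (T₀ − T_ss)e^(−t/τ); set T = 46.3:
t = −τ ln[(T − T_ss)/(T₀ − T_ss)] = −488.91 · ln(0.32420) = 550.70 s.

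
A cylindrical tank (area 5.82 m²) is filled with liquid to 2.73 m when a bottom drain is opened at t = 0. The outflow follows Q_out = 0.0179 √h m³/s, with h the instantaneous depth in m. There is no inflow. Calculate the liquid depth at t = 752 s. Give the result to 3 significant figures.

With no inflow, A dh/dt = −0.0179 √h.
∫ h^(−1/2) dh = −(0.0179/A) ∫ dt, giving 2√h = 2√h₀ − (0.0179/A) t.
√h = √2.73 − 0.0179·752/(2·5.82) = 1.6523 − 1.1564 = 0.49585.
h = 0.49585² = 0.24586 m.

0.246 m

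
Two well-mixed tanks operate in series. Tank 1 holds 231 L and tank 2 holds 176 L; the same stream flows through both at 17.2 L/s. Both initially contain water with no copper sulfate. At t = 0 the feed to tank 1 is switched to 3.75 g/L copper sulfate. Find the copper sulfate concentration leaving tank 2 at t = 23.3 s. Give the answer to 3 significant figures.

Time constants: τᵢ = Vᵢ/Q for each well-mixed tank.
τ₁ = 231/17.2 = 13.430 s; τ₂ = 176/17.2 = 10.233 s.
Tank 1: C₁ = C_in(1 − e^(−t/τ₁)). Tank 2 (τ₁ ≠ τ₂): C₂ = C_in[1 − (τ₁ e^(−t/τ₁) − τ₂ e^(−t/τ₂))/(τ₁ − τ₂)].
At t = 23.3: e^(−t/τ₁) = 0.17642, e^(−t/τ₂) = 0.10259.
C₂ = 3.75·[1 − (13.430·0.17642 − 10.233·0.10259)/(3.1977)] = 3.75·0.58732 = 2.2024 g/L.

2.20 g/L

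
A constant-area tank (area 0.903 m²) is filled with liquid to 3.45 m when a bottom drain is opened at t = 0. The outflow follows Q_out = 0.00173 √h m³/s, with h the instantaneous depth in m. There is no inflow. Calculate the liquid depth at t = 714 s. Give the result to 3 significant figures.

1.38 m

Unsteady balance on liquid volume: A dh/dt = −0.00173 √h.
This is separable: 2 d(√h)/dt = −0.00173/A, so √h = √h₀ − (0.00173/(2A)) t.
√h = √3.45 − 0.00173·714/(2·0.903) = 1.8574 − 0.68395 = 1.1735.
h = 1.1735² = 1.3770 m.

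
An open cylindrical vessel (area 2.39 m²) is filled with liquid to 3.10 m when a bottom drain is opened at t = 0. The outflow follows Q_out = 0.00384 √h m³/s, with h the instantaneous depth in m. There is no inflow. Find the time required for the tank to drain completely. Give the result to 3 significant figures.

With no inflow, A dh/dt = −0.00384 √h.
Separate and integrate: 2(√h − √h₀) = −(0.00384/A) t.
Tank is empty when √h = 0: t_empty = 2A√h₀/0.00384.
t_empty = 2·2.39·√3.10/0.00384 = 4.7800·1.7607/0.00384 = 2191.7 s.

2190 s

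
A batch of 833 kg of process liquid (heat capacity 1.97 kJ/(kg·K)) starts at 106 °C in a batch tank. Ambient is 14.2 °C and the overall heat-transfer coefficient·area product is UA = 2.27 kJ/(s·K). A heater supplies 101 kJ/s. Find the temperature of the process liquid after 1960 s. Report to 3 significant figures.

Lumped-capacitance energy balance: M c_p dT/dt = UA(T_amb − T) + Q̇.
dT/dt = (T_ss − T)/τ with T_ss = T_amb + Q̇/UA = 14.2 + 101/2.27 = 58.693 °C, τ = M c_p/UA = 833·1.97/2.27 = 722.91 s.
Solution: T(t) = T_ss + (T₀ − T_ss) e^(−t/τ).
T(1960) = 58.693 + (47.307)·0.066453 = 61.837 °C.

61.8 °C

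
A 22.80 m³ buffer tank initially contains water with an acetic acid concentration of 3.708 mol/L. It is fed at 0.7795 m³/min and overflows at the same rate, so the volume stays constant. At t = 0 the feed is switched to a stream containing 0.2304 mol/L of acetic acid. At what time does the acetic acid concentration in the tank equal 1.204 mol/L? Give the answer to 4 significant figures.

37.24 min

Species balance: V dC/dt = Q(C_in − C) ⇒ τ = V/Q = 29.2495 min.
C(t) = C_in + (C₀ − C_in) e^(−t/τ). Set C = 1.204 and solve for t:
e^(−t/τ) = (C − C_in)/(C₀ − C_in) = (1.204 − 0.2304)/(3.708 − 0.2304) = 0.279963
t = −τ ln(…) = 29.2495 × 1.27310 = 37.2375 min.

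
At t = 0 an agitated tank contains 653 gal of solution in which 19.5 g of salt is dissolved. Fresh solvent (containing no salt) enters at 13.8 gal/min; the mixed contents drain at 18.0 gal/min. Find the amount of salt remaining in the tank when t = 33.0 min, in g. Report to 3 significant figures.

7.01 g

Let m(t) be the amount of salt. Volume: V(t) = V₀ + (Q_in − Q_out) t = 653 − 4.2000 t; V(33.0) = 514.40 gal.
Solute balance: dm/dt = 0 − Q_out C = −Q_out m/V(t).
Separate: dm/m = −Q_out dt/V(t) ⇒ ln(m/m₀) = −(Q_out/(Q_in−Q_out)) ln(V/V₀).
m = m₀ (V₀/V)^(Q_out/(Q_in−Q_out)) = 19.5 × (653/514.40)^(-4.2857) = 7.0143 g.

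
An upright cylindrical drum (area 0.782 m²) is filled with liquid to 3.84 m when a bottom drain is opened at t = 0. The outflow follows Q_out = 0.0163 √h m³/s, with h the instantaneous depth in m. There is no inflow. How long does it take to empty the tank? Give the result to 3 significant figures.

Unsteady balance on liquid volume: A dh/dt = −0.0163 √h.
Separate and integrate: 2(√h − √h₀) = −(0.0163/A) t.
Set h = 0: 2√h₀ = (0.0163/A) t_empty ⇒ t_empty = 2A√h₀/0.0163.
t_empty = 2·0.782·√3.84/0.0163 = 1.5640·1.9596/0.0163 = 188.02 s.

188 s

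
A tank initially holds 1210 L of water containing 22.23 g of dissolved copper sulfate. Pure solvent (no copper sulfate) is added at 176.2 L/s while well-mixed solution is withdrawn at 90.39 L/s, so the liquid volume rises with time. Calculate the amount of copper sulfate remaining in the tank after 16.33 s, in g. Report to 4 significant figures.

Total volume: dV/dt = Q_in − Q_out = 85.8100 L/s, so V(t) = 1210 + 85.8100 t and V(16.33) = 2611.28 L.
No copper sulfate enters, so dm/dt = −Q_out · (m/V).
dm/m = −Q_out dt/(V₀ + 85.8100 t); integrating gives ln(m/m₀) = −(Q_out/(Q_in−Q_out)) ln(V/V₀).
m = m₀ (V₀/V)^(Q_out/(Q_in−Q_out)) = 22.23 × (1210/2611.28)^(1.05337) = 9.88647 g.

9.886 g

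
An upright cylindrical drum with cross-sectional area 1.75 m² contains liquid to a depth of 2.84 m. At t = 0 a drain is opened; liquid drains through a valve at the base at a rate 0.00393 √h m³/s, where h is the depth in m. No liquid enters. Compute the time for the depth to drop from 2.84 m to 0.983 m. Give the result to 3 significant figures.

With no inflow, A dh/dt = −0.00393 √h.
∫ h^(−1/2) dh = −(0.00393/A) ∫ dt, giving 2√h = 2√h₀ − (0.00393/A) t.
t = 2A(√h₀ − √h)/0.00393 = 2·1.75·(√2.84 − √0.983)/0.00393
  = 3.5000 × (1.6852 − 0.99146) / 0.00393 = 617.86 s.

618 s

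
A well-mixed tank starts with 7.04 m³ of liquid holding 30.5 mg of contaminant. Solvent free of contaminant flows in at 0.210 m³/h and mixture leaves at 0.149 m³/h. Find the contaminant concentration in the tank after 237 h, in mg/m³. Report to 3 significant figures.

0.0928 mg/m³

Total volume: dV/dt = Q_in − Q_out = 0.061000 m³/h, so V(t) = 7.04 + 0.061000 t and V(237) = 21.497 m³.
Species balance (pure solvent in): dm/dt = −Q_out · m/V(t).
dm/m = −Q_out dt/(V₀ + 0.061000 t); integrating gives ln(m/m₀) = −(Q_out/(Q_in−Q_out)) ln(V/V₀).
m = m₀ (V₀/V)^(Q_out/(Q_in−Q_out)) = 30.5 × (7.04/21.497)^(2.4426) = 1.9957 mg.
C = m/V = 1.9957/21.497 = 0.092838 mg/m³.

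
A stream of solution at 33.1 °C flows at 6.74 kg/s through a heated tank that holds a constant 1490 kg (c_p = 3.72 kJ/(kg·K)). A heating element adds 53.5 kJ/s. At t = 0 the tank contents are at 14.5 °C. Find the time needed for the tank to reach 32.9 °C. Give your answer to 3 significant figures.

M c_p dT/dt = ṁ c_p (T_in − T) + Q̇.
τ = M/ṁ = 221.07 s; T_ss = T_in + Q̇/(ṁ c_p) = 35.234 °C.
T(t) = T_ss + (T₀ − T_ss) e^(−t/τ). Set T = 32.9:
e^(−t/τ) = (32.9 − 35.234)/(14.5 − 35.234) = 0.11256
t = −221.07 · ln(0.11256) = 482.87 s.

483 s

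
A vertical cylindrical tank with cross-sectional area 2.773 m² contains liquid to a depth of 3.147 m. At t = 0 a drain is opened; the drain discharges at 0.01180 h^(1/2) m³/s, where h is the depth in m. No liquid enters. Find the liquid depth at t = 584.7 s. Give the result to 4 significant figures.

0.2808 m

With no inflow, A dh/dt = −0.01180 √h.
∫ h^(−1/2) dh = −(0.01180/A) ∫ dt, giving 2√h = 2√h₀ − (0.01180/A) t.
√h = √3.147 − 0.01180·584.7/(2·2.773) = 1.77398 − 1.24404 = 0.529936.
h = 0.529936² = 0.280832 m.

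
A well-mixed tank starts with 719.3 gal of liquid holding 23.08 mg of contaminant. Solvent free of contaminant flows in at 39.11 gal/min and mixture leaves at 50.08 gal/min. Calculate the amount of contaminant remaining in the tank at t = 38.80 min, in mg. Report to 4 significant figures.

0.3865 mg

Let m(t) be the amount of contaminant. Volume: V(t) = V₀ + (Q_in − Q_out) t = 719.3 − 10.9700 t; V(38.80) = 293.664 gal.
No contaminant enters, so dm/dt = −Q_out · (m/V).
dm/m = −Q_out dt/(V₀ − 10.9700 t); integrating gives ln(m/m₀) = −(Q_out/(Q_in−Q_out)) ln(V/V₀).
m = m₀ (V₀/V)^(Q_out/(Q_in−Q_out)) = 23.08 × (719.3/293.664)^(-4.56518) = 0.386465 mg.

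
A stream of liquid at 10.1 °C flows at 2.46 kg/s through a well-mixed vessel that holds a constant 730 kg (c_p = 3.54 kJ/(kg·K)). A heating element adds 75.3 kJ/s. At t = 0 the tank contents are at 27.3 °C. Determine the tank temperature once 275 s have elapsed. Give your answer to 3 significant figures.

22.1 °C

First-law balance (no shaft work): M c_p dT/dt = ṁ c_p (T_in − T) + 75.3.
τ = M/ṁ = 296.75 s; T_ss = T_in + Q̇/(ṁ c_p) = 10.1 + 75.3/(2.46·3.54) = 18.747 °C.
This is linear first-order; T(t) = T_ss + (T₀ − T_ss) e^(−t/τ).
T(275) = 18.747 + (8.5532)·e^(−275/296.75) = 18.747 + (8.5532)·0.39585 = 22.133 °C.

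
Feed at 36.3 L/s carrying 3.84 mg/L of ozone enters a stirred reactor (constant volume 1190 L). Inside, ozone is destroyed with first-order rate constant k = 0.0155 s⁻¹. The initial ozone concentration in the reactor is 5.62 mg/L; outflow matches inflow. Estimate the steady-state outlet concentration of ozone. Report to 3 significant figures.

2.55 mg/L

Accumulation = in − out − consumed: V dC/dt = Q C_in − Q C − k V C.
At steady state: 0 = Q C_in − (Q + kV) C_ss, so C_ss = Q C_in/(Q + kV).
C_ss = 36.3·3.84/(36.3 + 0.0155·1190) = 139.39/54.745 = 2.5462 mg/L.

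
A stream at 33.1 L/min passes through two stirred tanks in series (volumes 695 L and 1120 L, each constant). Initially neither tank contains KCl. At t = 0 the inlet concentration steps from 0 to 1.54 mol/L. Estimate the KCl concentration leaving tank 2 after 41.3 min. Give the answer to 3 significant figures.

Time constants: τᵢ = Vᵢ/Q for each well-mixed tank.
τ₁ = 695/33.1 = 20.997 min; τ₂ = 1120/33.1 = 33.837 min.
Solving the cascade with C₁(0)=C₂(0)=0 gives C₂(t) = C_in[1 − (τ₁ e^(−t/τ₁) − τ₂ e^(−t/τ₂))/(τ₁ − τ₂)].
At t = 41.3: e^(−t/τ₁) = 0.13988, e^(−t/τ₂) = 0.29506.
C₂ = 1.54·[1 − (20.997·0.13988 − 33.837·0.29506)/(-12.840)] = 1.54·0.45117 = 0.69480 mol/L.

0.695 mol/L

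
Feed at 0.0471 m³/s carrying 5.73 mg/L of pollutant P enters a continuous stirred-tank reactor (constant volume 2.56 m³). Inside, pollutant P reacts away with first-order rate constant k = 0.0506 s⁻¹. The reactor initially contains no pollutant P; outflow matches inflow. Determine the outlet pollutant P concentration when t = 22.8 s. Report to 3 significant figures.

Species balance: V dC/dt = Q C_in − Q C − k V C.
dC/dt = (Q/V) C_in − (Q/V + k) C; effective rate a = Q/V + k = 0.018398 + 0.0506 = 0.068998 s⁻¹.
C_ss = Q C_in/(Q + kV) = 1.5279 mg/L; C(t) = C_ss + (C₀ − C_ss) e^(−a t).
C(22.8) = 1.5279 + (-1.5279)·e^(−0.068998·22.8) = 1.5279 + (-1.5279)·0.20739 = 1.2110 mg/L.

1.21 mg/L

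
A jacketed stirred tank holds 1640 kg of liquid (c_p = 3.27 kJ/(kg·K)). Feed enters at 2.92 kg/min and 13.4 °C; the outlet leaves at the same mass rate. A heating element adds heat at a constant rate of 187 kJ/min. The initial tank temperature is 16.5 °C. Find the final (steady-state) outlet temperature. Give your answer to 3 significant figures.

Heat balance on the well-mixed liquid: M c_p dT/dt = ṁ c_p (T_in − T) + 187.
At steady state dT/dt = 0 ⇒ T_ss = T_in + Q̇/(ṁ c_p) = 13.4 + 187/(2.92·3.27) = 32.984 °C.

33.0 °C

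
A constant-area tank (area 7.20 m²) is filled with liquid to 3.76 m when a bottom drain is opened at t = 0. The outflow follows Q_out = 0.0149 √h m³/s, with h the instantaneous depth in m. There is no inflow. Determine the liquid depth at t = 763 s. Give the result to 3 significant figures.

1.32 m

A dh/dt = −Q_out = −0.0149 √h.
Separate and integrate: 2(√h − √h₀) = −(0.0149/A) t.
√h = √3.76 − 0.0149·763/(2·7.20) = 1.9391 − 0.78949 = 1.1496.
h = 1.1496² = 1.3215 m.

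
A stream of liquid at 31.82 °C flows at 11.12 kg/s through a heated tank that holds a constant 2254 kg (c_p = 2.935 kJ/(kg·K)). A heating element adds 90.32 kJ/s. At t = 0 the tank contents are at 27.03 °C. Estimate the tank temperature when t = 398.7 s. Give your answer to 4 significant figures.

First-law balance (no shaft work): M c_p dT/dt = ṁ c_p (T_in − T) + 90.32.
τ = M/ṁ = 202.698 s; T_ss = T_in + Q̇/(ṁ c_p) = 31.82 + 90.32/(11.12·2.935) = 34.5874 °C.
Integrating: T(t) = T_ss + (T₀ − T_ss) e^(−t/τ).
T(398.7) = 34.5874 + (-7.55739)·e^(−398.7/202.698) = 34.5874 + (-7.55739)·0.139880 = 33.5303 °C.

33.53 °C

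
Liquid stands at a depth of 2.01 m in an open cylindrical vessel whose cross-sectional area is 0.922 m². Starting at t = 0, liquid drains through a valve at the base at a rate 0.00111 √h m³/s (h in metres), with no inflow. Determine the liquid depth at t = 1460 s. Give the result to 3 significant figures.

0.290 m

A dh/dt = −Q_out = −0.00111 √h.
This is separable: 2 d(√h)/dt = −0.00111/A, so √h = √h₀ − (0.00111/(2A)) t.
√h = √2.01 − 0.00111·1460/(2·0.922) = 1.4177 − 0.87885 = 0.53889.
h = 0.53889² = 0.29041 m.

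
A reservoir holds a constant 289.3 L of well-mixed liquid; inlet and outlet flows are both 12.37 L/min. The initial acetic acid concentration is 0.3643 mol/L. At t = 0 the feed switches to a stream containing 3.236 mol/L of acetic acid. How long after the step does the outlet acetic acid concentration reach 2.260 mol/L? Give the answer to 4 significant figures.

Species balance: V dC/dt = Q(C_in − C) ⇒ τ = V/Q = 23.3872 min.
C(t) = C_in + (C₀ − C_in) e^(−t/τ). Set C = 2.260 and solve for t:
e^(−t/τ) = (C − C_in)/(C₀ − C_in) = (2.260 − 3.236)/(0.3643 − 3.236) = 0.339868
t = −τ ln(…) = 23.3872 × 1.07920 = 25.2394 min.

25.24 min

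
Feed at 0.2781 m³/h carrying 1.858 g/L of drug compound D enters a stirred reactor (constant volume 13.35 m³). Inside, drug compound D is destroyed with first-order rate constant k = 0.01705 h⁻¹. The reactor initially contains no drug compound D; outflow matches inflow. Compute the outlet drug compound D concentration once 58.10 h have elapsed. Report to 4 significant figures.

0.9086 g/L

Accumulation = in − out − consumed: V dC/dt = Q C_in − Q C − k V C.
This is linear with rate a = Q/V + k = 0.0378815 h⁻¹.
C_ss = Q C_in/(Q + kV) = 1.02174 g/L; C(t) = C_ss + (C₀ − C_ss) e^(−a t).
C(58.10) = 1.02174 + (-1.02174)·e^(−0.0378815·58.10) = 1.02174 + (-1.02174)·0.110702 = 0.908628 g/L.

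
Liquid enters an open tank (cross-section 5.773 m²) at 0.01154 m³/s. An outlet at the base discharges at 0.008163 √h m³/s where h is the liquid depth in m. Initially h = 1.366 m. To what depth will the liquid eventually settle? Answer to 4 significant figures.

1.999 m

Level balance: A dh/dt = 0.01154 − 0.008163 √h. Setting dh/dt = 0:
Q_in = 0.008163 √h_ss ⇒ √h_ss = 0.01154/0.008163 = 1.41370.
h_ss = 1.41370² = 1.99854 m. (Since h₀ = 1.366 m < h_ss, the level will rise toward this value.)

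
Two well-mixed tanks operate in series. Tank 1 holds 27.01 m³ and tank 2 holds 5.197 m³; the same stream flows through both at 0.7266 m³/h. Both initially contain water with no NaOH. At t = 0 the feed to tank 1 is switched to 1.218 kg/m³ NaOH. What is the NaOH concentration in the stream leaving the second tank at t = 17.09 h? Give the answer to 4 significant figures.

Time constants: τᵢ = Vᵢ/Q for each well-mixed tank.
τ₁ = 27.01/0.7266 = 37.1731 h; τ₂ = 5.197/0.7266 = 7.15249 h.
Solving the cascade with C₁(0)=C₂(0)=0 gives C₂(t) = C_in[1 − (τ₁ e^(−t/τ₁) − τ₂ e^(−t/τ₂))/(τ₁ − τ₂)].
At t = 17.09: e^(−t/τ₁) = 0.631447, e^(−t/τ₂) = 0.0916868.
C₂ = 1.218·[1 − (37.1731·0.631447 − 7.15249·0.0916868)/(30.0206)] = 1.218·0.239953 = 0.292263 kg/m³.

0.2923 kg/m³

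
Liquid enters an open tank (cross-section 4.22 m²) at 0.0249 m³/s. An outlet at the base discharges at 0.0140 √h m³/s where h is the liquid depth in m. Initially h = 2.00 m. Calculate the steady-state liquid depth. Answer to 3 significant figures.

Level balance: A dh/dt = 0.0249 − 0.0140 √h. Setting dh/dt = 0:
Q_in = 0.0140 √h_ss ⇒ √h_ss = 0.0249/0.0140 = 1.7786.
h_ss = 1.7786² = 3.1633 m. (Since h₀ = 2.00 m < h_ss, the level will rise toward this value.)

3.16 m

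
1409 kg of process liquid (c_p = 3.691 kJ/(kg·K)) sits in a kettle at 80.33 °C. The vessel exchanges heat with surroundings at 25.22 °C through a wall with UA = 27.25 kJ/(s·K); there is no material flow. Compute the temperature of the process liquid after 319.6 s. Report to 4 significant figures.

35.55 °C

Lumped-capacitance energy balance: M c_p dT/dt = UA(T_amb − T).
dT/dt = (T_ss − T)/τ with T_ss = T_amb = 25.2200 °C, τ = M c_p/UA = 1409·3.691/27.25 = 190.848 s.
This is linear first-order; T(t) = T_ss + (T₀ − T_ss) e^(−t/τ).
T(319.6) = 25.2200 + (55.1100)·0.187378 = 35.5464 °C.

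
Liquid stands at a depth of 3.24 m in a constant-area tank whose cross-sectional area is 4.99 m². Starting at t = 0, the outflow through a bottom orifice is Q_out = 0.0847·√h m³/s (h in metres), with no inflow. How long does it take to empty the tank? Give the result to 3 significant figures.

A dh/dt = −Q_out = −0.0847 √h.
Separate and integrate: 2(√h − √h₀) = −(0.0847/A) t.
Tank is empty when √h = 0: t_empty = 2A√h₀/0.0847.
t_empty = 2·4.99·√3.24/0.0847 = 9.9800·1.8000/0.0847 = 212.09 s.

212 s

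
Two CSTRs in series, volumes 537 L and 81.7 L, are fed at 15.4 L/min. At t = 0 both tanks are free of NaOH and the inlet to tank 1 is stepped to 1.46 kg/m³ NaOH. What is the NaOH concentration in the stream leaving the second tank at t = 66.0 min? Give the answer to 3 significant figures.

1.20 kg/m³

Species balance on tank i: dCᵢ/dt = (Cᵢ₋₁ − Cᵢ)/τᵢ with τᵢ = Vᵢ/Q.
τ₁ = 537/15.4 = 34.870 min; τ₂ = 81.7/15.4 = 5.3052 min.
Solving the cascade with C₁(0)=C₂(0)=0 gives C₂(t) = C_in[1 − (τ₁ e^(−t/τ₁) − τ₂ e^(−t/τ₂))/(τ₁ − τ₂)].
At t = 66.0: e^(−t/τ₁) = 0.15066, e^(−t/τ₂) = 3.9546e-06.
C₂ = 1.46·[1 − (34.870·0.15066 − 5.3052·3.9546e-06)/(29.565)] = 1.46·0.82231 = 1.2006 kg/m³.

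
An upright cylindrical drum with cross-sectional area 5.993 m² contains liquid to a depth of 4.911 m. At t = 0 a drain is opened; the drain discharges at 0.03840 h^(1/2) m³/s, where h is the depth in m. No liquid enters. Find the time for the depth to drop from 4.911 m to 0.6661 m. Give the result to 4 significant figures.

Volume balance on the tank: A dh/dt = −0.03840 √h.
This is separable: 2 d(√h)/dt = −0.03840/A, so √h = √h₀ − (0.03840/(2A)) t.
t = 2A(√h₀ − √h)/0.03840 = 2·5.993·(√4.911 − √0.6661)/0.03840
  = 11.9860 × (2.21608 − 0.816149) / 0.03840 = 436.967 s.

437.0 s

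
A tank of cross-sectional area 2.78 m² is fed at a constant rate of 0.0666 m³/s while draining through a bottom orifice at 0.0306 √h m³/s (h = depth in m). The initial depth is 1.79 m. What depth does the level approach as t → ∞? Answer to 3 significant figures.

4.74 m

A dh/dt = Q_in − 0.0306 √h. Steady state requires inflow = outflow:
Q_in = 0.0306 √h_ss ⇒ √h_ss = 0.0666/0.0306 = 2.1765.
h_ss = 2.1765² = 4.7370 m. (Since h₀ = 1.79 m < h_ss, the level will rise toward this value.)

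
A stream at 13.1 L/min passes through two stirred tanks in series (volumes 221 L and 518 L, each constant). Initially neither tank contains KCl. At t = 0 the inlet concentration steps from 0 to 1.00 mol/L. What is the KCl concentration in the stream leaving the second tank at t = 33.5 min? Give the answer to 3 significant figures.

0.355 mol/L

Species balance on tank i: dCᵢ/dt = (Cᵢ₋₁ − Cᵢ)/τᵢ with τᵢ = Vᵢ/Q.
τ₁ = 221/13.1 = 16.870 min; τ₂ = 518/13.1 = 39.542 min.
Solving the cascade with C₁(0)=C₂(0)=0 gives C₂(t) = C_in[1 − (τ₁ e^(−t/τ₁) − τ₂ e^(−t/τ₂))/(τ₁ − τ₂)].
At t = 33.5: e^(−t/τ₁) = 0.13728, e^(−t/τ₂) = 0.42861.
C₂ = 1.00·[1 − (16.870·0.13728 − 39.542·0.42861)/(-22.672)] = 1.00·0.35460 = 0.35460 mol/L.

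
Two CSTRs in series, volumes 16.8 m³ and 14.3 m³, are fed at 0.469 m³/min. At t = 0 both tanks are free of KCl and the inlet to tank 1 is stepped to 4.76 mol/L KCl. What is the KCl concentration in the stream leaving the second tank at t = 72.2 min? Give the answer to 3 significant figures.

3.05 mol/L

Each tank obeys Vᵢ dCᵢ/dt = Q(Cᵢ₋₁ − Cᵢ), so τᵢ = Vᵢ/Q.
τ₁ = 16.8/0.469 = 35.821 min; τ₂ = 14.3/0.469 = 30.490 min.
Solving the cascade with C₁(0)=C₂(0)=0 gives C₂(t) = C_in[1 − (τ₁ e^(−t/τ₁) − τ₂ e^(−t/τ₂))/(τ₁ − τ₂)].
At t = 72.2: e^(−t/τ₁) = 0.13324, e^(−t/τ₂) = 0.093672.
C₂ = 4.76·[1 − (35.821·0.13324 − 30.490·0.093672)/(5.3305)] = 4.76·0.64041 = 3.0484 mol/L.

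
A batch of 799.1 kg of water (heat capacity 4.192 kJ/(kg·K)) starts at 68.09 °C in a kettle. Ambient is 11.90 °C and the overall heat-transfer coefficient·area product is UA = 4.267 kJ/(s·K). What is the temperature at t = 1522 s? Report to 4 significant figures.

19.99 °C

Lumped-capacitance energy balance: M c_p dT/dt = UA(T_amb − T).
dT/dt = (T_ss − T)/τ with T_ss = T_amb = 11.9000 °C, τ = M c_p/UA = 799.1·4.192/4.267 = 785.054 s.
T approaches T_ss exponentially: T(t) = T_ss + (T₀ − T_ss) e^(−t/τ).
T(1522) = 11.9000 + (56.1900)·0.143888 = 19.9851 °C.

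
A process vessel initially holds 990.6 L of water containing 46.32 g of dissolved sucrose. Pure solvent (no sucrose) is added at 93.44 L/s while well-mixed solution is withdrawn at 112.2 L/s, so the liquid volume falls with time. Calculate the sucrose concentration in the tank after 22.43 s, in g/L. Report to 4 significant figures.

0.002976 g/L

Let m(t) be the amount of sucrose. Volume: V(t) = V₀ + (Q_in − Q_out) t = 990.6 − 18.7600 t; V(22.43) = 569.813 L.
Solute balance: dm/dt = 0 − Q_out C = −Q_out m/V(t).
Separate: dm/m = −Q_out dt/V(t) ⇒ ln(m/m₀) = −(Q_out/(Q_in−Q_out)) ln(V/V₀).
m = m₀ (V₀/V)^(Q_out/(Q_in−Q_out)) = 46.32 × (990.6/569.813)^(-5.98081) = 1.69583 g.
C = m/V = 1.69583/569.813 = 0.00297612 g/L.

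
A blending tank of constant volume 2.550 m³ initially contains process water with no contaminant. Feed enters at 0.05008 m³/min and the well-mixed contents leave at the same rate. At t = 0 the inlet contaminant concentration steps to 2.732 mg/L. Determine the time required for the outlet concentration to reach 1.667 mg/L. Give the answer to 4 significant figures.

47.97 min

Species balance: V dC/dt = Q(C_in − C) ⇒ τ = V/Q = 50.9185 min.
C(t) = C_in + (C₀ − C_in) e^(−t/τ). Set C = 1.667 and solve for t:
e^(−t/τ) = (C − C_in)/(C₀ − C_in) = (1.667 − 2.732)/(0 − 2.732) = 0.389824
t = −τ ln(…) = 50.9185 × 0.942059 = 47.9683 min.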